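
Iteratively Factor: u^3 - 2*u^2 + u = (u - 1)*(u^2 - u) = u*(u - 1)*(u - 1)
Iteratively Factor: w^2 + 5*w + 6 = (w + 3)*(w + 2)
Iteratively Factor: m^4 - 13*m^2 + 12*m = (m)*(m^3 - 13*m + 12) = m*(m + 4)*(m^2 - 4*m + 3) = m*(m - 1)*(m + 4)*(m - 3)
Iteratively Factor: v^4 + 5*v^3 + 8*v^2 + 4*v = (v)*(v^3 + 5*v^2 + 8*v + 4) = v*(v + 2)*(v^2 + 3*v + 2) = v*(v + 1)*(v + 2)*(v + 2)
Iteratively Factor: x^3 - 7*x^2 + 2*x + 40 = (x - 4)*(x^2 - 3*x - 10) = (x - 4)*(x + 2)*(x - 5)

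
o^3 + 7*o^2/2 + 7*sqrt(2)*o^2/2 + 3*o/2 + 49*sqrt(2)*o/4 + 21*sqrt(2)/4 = (o + 1/2)*(o + 3)*(o + 7*sqrt(2)/2)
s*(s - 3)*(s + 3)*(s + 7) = s^4 + 7*s^3 - 9*s^2 - 63*s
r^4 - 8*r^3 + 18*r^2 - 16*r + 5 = (r - 5)*(r - 1)^3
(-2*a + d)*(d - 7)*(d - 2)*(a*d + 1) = -2*a^2*d^3 + 18*a^2*d^2 - 28*a^2*d + a*d^4 - 9*a*d^3 + 12*a*d^2 + 18*a*d - 28*a + d^3 - 9*d^2 + 14*d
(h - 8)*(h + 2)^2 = h^3 - 4*h^2 - 28*h - 32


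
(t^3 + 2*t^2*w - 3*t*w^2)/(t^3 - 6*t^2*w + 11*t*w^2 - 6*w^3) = t*(t + 3*w)/(t^2 - 5*t*w + 6*w^2)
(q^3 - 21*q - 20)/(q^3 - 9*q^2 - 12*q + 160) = (q + 1)/(q - 8)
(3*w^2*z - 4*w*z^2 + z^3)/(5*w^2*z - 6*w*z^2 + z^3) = (-3*w + z)/(-5*w + z)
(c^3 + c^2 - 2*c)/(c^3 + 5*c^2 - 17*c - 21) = c*(c^2 + c - 2)/(c^3 + 5*c^2 - 17*c - 21)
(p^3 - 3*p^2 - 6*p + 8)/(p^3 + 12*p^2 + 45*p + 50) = (p^2 - 5*p + 4)/(p^2 + 10*p + 25)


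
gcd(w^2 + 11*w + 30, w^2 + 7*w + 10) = w + 5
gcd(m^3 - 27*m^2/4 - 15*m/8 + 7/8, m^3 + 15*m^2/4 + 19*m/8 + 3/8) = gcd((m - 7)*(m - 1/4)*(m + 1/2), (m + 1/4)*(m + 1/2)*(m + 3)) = m + 1/2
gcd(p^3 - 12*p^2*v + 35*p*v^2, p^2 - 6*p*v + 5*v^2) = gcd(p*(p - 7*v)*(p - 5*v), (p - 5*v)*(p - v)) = p - 5*v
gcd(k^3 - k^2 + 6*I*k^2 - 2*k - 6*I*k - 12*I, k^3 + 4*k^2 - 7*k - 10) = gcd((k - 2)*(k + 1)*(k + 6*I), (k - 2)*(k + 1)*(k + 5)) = k^2 - k - 2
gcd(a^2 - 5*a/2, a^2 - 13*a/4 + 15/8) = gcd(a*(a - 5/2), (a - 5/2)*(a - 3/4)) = a - 5/2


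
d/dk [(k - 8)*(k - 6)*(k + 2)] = 3*k^2 - 24*k + 20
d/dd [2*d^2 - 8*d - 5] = 4*d - 8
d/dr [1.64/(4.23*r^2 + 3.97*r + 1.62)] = (-13.8744*r - 6.5108)/(4.23*r^2 + 3.97*r + 1.62)^2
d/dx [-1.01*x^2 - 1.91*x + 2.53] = -2.02*x - 1.91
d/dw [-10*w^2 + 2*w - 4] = 2 - 20*w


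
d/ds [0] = 0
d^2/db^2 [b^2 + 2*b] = 2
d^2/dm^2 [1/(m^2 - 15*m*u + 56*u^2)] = 2*(-m^2 + 15*m*u - 56*u^2 + (2*m - 15*u)^2)/(m^2 - 15*m*u + 56*u^2)^3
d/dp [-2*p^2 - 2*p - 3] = -4*p - 2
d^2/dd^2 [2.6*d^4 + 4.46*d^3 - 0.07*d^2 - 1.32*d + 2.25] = 31.2*d^2 + 26.76*d - 0.14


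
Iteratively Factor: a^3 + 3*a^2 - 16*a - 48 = (a + 3)*(a^2 - 16) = (a + 3)*(a + 4)*(a - 4)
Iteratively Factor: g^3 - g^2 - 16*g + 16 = (g - 4)*(g^2 + 3*g - 4) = (g - 4)*(g + 4)*(g - 1)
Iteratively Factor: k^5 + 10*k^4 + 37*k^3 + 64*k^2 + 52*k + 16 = (k + 2)*(k^4 + 8*k^3 + 21*k^2 + 22*k + 8) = (k + 2)*(k + 4)*(k^3 + 4*k^2 + 5*k + 2) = (k + 1)*(k + 2)*(k + 4)*(k^2 + 3*k + 2) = (k + 1)^2*(k + 2)*(k + 4)*(k + 2)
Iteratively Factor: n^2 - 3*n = (n)*(n - 3)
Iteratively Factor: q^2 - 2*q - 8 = (q + 2)*(q - 4)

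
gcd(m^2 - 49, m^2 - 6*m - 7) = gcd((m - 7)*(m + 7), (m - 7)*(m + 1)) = m - 7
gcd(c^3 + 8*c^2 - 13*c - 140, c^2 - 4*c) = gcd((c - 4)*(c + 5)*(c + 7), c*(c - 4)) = c - 4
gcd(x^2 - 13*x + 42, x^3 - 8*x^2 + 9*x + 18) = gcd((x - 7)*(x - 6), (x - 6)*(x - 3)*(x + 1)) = x - 6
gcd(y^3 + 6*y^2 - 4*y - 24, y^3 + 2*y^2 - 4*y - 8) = y^2 - 4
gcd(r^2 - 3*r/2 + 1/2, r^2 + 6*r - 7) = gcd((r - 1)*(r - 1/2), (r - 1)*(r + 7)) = r - 1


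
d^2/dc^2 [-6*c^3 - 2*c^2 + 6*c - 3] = -36*c - 4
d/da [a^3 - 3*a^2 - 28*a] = 3*a^2 - 6*a - 28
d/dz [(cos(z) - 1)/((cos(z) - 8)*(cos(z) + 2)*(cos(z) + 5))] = 2*(cos(z)^3 - 2*cos(z)^2 + cos(z) + 63)*sin(z)/((cos(z) - 8)^2*(cos(z) + 2)^2*(cos(z) + 5)^2)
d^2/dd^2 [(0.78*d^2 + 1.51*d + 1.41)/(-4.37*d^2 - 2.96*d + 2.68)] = (-37.493726*d^3 - 216.370062*d^2 - 215.538888*d - 92.896024)/(83.453453*d^6 + 169.580472*d^5 - 38.6745*d^4 - 182.06368*d^3 + 23.718*d^2 + 63.779712*d - 19.248832)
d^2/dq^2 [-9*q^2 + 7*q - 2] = -18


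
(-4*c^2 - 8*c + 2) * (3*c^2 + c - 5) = -12*c^4 - 28*c^3 + 18*c^2 + 42*c - 10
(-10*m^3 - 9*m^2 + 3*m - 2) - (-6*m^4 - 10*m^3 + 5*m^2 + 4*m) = 6*m^4 - 14*m^2 - m - 2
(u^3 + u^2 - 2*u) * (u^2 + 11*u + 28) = u^5 + 12*u^4 + 37*u^3 + 6*u^2 - 56*u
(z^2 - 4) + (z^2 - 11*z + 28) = 2*z^2 - 11*z + 24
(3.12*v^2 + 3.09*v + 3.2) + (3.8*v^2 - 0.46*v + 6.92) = 6.92*v^2 + 2.63*v + 10.12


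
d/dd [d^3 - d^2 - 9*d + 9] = 3*d^2 - 2*d - 9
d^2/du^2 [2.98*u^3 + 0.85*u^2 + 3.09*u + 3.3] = 17.88*u + 1.7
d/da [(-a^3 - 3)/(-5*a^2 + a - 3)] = (3*a^2*(5*a^2 - a + 3) - (10*a - 1)*(a^3 + 3))/(5*a^2 - a + 3)^2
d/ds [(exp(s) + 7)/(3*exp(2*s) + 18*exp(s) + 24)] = (-2*(exp(s) + 3)*(exp(s) + 7) + exp(2*s) + 6*exp(s) + 8)*exp(s)/(3*(exp(2*s) + 6*exp(s) + 8)^2)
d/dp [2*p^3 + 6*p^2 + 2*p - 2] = 6*p^2 + 12*p + 2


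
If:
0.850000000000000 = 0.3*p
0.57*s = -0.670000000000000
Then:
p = 2.83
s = -1.18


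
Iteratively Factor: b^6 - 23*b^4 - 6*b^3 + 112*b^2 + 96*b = (b + 4)*(b^5 - 4*b^4 - 7*b^3 + 22*b^2 + 24*b) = (b - 4)*(b + 4)*(b^4 - 7*b^2 - 6*b) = (b - 4)*(b - 3)*(b + 4)*(b^3 + 3*b^2 + 2*b) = (b - 4)*(b - 3)*(b + 1)*(b + 4)*(b^2 + 2*b) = (b - 4)*(b - 3)*(b + 1)*(b + 2)*(b + 4)*(b)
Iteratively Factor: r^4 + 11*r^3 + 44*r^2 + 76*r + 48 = (r + 4)*(r^3 + 7*r^2 + 16*r + 12) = (r + 3)*(r + 4)*(r^2 + 4*r + 4) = (r + 2)*(r + 3)*(r + 4)*(r + 2)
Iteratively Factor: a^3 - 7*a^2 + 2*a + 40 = (a - 5)*(a^2 - 2*a - 8) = (a - 5)*(a - 4)*(a + 2)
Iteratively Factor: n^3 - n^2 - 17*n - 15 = (n + 3)*(n^2 - 4*n - 5) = (n + 1)*(n + 3)*(n - 5)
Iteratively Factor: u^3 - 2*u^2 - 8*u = (u - 4)*(u^2 + 2*u) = u*(u - 4)*(u + 2)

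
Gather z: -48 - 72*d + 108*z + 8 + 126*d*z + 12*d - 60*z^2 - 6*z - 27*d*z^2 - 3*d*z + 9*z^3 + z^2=-60*d + 9*z^3 + z^2*(-27*d - 59) + z*(123*d + 102) - 40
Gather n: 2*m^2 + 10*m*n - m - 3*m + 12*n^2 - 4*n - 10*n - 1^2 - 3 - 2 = 2*m^2 - 4*m + 12*n^2 + n*(10*m - 14) - 6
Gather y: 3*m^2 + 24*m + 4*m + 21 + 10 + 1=3*m^2 + 28*m + 32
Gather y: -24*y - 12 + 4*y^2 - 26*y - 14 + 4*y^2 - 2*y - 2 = 8*y^2 - 52*y - 28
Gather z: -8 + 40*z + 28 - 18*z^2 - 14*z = -18*z^2 + 26*z + 20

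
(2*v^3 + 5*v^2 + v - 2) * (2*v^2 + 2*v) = 4*v^5 + 14*v^4 + 12*v^3 - 2*v^2 - 4*v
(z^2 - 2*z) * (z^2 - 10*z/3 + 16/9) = z^4 - 16*z^3/3 + 76*z^2/9 - 32*z/9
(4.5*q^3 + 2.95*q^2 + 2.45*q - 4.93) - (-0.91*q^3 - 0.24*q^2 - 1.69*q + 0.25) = 5.41*q^3 + 3.19*q^2 + 4.14*q - 5.18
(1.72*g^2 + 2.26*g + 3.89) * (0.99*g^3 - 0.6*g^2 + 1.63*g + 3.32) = 1.7028*g^5 + 1.2054*g^4 + 5.2987*g^3 + 7.0602*g^2 + 13.8439*g + 12.9148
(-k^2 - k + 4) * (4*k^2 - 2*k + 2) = -4*k^4 - 2*k^3 + 16*k^2 - 10*k + 8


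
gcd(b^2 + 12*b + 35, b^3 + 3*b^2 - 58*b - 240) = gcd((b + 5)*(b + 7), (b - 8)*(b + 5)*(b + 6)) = b + 5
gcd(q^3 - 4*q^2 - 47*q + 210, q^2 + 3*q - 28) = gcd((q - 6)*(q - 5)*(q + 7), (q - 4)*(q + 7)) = q + 7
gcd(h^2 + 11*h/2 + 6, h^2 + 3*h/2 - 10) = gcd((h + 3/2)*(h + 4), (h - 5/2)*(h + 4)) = h + 4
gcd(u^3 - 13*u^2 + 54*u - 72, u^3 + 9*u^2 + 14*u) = 1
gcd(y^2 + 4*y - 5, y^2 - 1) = y - 1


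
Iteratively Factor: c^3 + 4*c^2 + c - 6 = (c - 1)*(c^2 + 5*c + 6) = (c - 1)*(c + 3)*(c + 2)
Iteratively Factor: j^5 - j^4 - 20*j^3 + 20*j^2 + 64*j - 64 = (j - 1)*(j^4 - 20*j^2 + 64) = (j - 4)*(j - 1)*(j^3 + 4*j^2 - 4*j - 16) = (j - 4)*(j - 1)*(j + 4)*(j^2 - 4) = (j - 4)*(j - 2)*(j - 1)*(j + 4)*(j + 2)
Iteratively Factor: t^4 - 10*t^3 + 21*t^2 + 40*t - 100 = (t - 2)*(t^3 - 8*t^2 + 5*t + 50) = (t - 5)*(t - 2)*(t^2 - 3*t - 10) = (t - 5)*(t - 2)*(t + 2)*(t - 5)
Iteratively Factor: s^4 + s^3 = (s)*(s^3 + s^2) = s^2*(s^2 + s) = s^2*(s + 1)*(s)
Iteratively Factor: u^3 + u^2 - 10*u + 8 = (u + 4)*(u^2 - 3*u + 2) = (u - 1)*(u + 4)*(u - 2)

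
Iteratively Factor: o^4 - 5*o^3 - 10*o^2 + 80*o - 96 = (o + 4)*(o^3 - 9*o^2 + 26*o - 24) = (o - 2)*(o + 4)*(o^2 - 7*o + 12) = (o - 4)*(o - 2)*(o + 4)*(o - 3)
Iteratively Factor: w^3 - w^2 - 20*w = (w + 4)*(w^2 - 5*w) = w*(w + 4)*(w - 5)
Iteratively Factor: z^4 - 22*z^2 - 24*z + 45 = (z + 3)*(z^3 - 3*z^2 - 13*z + 15) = (z - 1)*(z + 3)*(z^2 - 2*z - 15) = (z - 1)*(z + 3)^2*(z - 5)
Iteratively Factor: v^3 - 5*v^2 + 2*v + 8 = (v + 1)*(v^2 - 6*v + 8) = (v - 2)*(v + 1)*(v - 4)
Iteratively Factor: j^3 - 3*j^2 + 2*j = (j - 2)*(j^2 - j) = (j - 2)*(j - 1)*(j)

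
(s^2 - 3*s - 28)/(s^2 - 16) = (s - 7)/(s - 4)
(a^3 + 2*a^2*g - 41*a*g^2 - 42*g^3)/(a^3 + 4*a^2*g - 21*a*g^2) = (a^2 - 5*a*g - 6*g^2)/(a*(a - 3*g))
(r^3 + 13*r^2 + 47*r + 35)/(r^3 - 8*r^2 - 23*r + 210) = (r^2 + 8*r + 7)/(r^2 - 13*r + 42)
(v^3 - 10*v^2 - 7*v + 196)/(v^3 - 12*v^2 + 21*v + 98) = (v + 4)/(v + 2)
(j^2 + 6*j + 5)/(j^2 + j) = (j + 5)/j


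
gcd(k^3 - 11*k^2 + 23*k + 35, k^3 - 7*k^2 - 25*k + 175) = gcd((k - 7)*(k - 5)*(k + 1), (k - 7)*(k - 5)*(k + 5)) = k^2 - 12*k + 35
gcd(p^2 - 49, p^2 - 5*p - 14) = p - 7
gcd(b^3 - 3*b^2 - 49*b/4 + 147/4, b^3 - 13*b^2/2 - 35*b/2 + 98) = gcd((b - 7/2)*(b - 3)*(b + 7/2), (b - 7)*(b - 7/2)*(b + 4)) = b - 7/2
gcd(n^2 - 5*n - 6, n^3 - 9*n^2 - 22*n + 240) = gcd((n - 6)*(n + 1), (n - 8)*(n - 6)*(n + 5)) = n - 6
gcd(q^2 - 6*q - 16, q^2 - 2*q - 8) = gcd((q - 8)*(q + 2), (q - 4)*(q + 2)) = q + 2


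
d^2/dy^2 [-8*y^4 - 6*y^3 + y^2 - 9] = -96*y^2 - 36*y + 2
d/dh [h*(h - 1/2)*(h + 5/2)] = 3*h^2 + 4*h - 5/4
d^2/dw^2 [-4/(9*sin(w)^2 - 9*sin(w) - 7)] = 36*(-36*sin(w)^4 + 27*sin(w)^3 + 17*sin(w)^2 - 47*sin(w) + 32)/(-9*sin(w)^2 + 9*sin(w) + 7)^3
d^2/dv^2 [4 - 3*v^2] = -6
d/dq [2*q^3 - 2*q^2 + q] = 6*q^2 - 4*q + 1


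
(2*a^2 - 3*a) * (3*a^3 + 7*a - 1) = 6*a^5 - 9*a^4 + 14*a^3 - 23*a^2 + 3*a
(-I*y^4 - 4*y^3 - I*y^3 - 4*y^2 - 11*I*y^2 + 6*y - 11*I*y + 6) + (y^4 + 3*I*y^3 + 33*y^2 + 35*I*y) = y^4 - I*y^4 - 4*y^3 + 2*I*y^3 + 29*y^2 - 11*I*y^2 + 6*y + 24*I*y + 6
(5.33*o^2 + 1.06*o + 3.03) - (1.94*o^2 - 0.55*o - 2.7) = 3.39*o^2 + 1.61*o + 5.73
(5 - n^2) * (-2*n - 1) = 2*n^3 + n^2 - 10*n - 5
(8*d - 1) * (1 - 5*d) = -40*d^2 + 13*d - 1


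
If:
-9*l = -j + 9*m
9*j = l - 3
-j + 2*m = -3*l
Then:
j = -27/74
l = -21/74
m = 9/37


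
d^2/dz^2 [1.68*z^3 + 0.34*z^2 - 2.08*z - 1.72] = 10.08*z + 0.68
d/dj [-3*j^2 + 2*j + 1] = 2 - 6*j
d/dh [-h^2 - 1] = -2*h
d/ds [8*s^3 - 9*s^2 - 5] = 6*s*(4*s - 3)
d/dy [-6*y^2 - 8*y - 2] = -12*y - 8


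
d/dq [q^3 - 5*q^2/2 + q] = 3*q^2 - 5*q + 1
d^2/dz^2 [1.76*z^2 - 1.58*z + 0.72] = 3.52000000000000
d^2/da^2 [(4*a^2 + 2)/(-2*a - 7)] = -408/(8*a^3 + 84*a^2 + 294*a + 343)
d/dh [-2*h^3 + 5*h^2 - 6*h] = -6*h^2 + 10*h - 6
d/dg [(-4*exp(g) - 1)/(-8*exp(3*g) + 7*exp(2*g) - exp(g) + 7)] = (-(4*exp(g) + 1)*(24*exp(2*g) - 14*exp(g) + 1) + 32*exp(3*g) - 28*exp(2*g) + 4*exp(g) - 28)*exp(g)/(8*exp(3*g) - 7*exp(2*g) + exp(g) - 7)^2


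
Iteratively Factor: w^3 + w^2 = (w)*(w^2 + w) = w*(w + 1)*(w)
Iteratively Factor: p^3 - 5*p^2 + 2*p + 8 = (p - 2)*(p^2 - 3*p - 4) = (p - 4)*(p - 2)*(p + 1)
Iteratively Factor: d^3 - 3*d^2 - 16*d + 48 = (d - 4)*(d^2 + d - 12) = (d - 4)*(d + 4)*(d - 3)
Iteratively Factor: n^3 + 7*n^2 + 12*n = (n + 3)*(n^2 + 4*n) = (n + 3)*(n + 4)*(n)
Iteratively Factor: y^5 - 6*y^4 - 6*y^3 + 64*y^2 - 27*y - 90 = (y - 2)*(y^4 - 4*y^3 - 14*y^2 + 36*y + 45) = (y - 2)*(y + 1)*(y^3 - 5*y^2 - 9*y + 45) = (y - 3)*(y - 2)*(y + 1)*(y^2 - 2*y - 15) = (y - 5)*(y - 3)*(y - 2)*(y + 1)*(y + 3)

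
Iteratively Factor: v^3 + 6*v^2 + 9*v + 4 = (v + 1)*(v^2 + 5*v + 4) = (v + 1)*(v + 4)*(v + 1)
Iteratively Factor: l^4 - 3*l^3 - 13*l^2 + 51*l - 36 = (l + 4)*(l^3 - 7*l^2 + 15*l - 9) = (l - 1)*(l + 4)*(l^2 - 6*l + 9) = (l - 3)*(l - 1)*(l + 4)*(l - 3)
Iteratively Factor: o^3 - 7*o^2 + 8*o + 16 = (o + 1)*(o^2 - 8*o + 16) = (o - 4)*(o + 1)*(o - 4)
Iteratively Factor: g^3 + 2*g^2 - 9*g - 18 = (g - 3)*(g^2 + 5*g + 6) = (g - 3)*(g + 3)*(g + 2)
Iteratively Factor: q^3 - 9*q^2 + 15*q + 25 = (q - 5)*(q^2 - 4*q - 5) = (q - 5)*(q + 1)*(q - 5)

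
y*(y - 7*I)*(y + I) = y^3 - 6*I*y^2 + 7*y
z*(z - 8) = z^2 - 8*z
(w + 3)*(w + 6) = w^2 + 9*w + 18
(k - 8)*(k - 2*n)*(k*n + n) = k^3*n - 2*k^2*n^2 - 7*k^2*n + 14*k*n^2 - 8*k*n + 16*n^2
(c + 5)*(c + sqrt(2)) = c^2 + sqrt(2)*c + 5*c + 5*sqrt(2)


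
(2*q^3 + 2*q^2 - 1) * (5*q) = 10*q^4 + 10*q^3 - 5*q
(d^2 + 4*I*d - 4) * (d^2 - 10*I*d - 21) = d^4 - 6*I*d^3 + 15*d^2 - 44*I*d + 84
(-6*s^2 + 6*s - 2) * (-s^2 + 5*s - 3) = 6*s^4 - 36*s^3 + 50*s^2 - 28*s + 6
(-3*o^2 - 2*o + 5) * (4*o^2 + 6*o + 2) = -12*o^4 - 26*o^3 + 2*o^2 + 26*o + 10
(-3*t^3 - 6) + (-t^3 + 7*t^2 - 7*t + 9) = -4*t^3 + 7*t^2 - 7*t + 3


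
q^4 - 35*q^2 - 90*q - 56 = (q - 7)*(q + 1)*(q + 2)*(q + 4)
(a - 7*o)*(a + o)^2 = a^3 - 5*a^2*o - 13*a*o^2 - 7*o^3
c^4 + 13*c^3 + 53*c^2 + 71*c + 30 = (c + 1)^2*(c + 5)*(c + 6)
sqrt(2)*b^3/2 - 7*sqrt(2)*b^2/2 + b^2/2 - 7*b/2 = b*(b - 7)*(sqrt(2)*b/2 + 1/2)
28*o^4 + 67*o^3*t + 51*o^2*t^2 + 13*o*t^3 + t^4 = (o + t)^2*(4*o + t)*(7*o + t)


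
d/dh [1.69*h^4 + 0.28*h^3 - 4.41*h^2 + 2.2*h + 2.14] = 6.76*h^3 + 0.84*h^2 - 8.82*h + 2.2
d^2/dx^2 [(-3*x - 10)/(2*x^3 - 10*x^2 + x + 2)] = 2*(-(3*x + 10)*(6*x^2 - 20*x + 1)^2 + (18*x^2 - 60*x + 2*(3*x - 5)*(3*x + 10) + 3)*(2*x^3 - 10*x^2 + x + 2))/(2*x^3 - 10*x^2 + x + 2)^3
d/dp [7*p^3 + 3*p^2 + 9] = 3*p*(7*p + 2)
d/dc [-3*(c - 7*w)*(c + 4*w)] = -6*c + 9*w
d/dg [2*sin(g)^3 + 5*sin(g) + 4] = (6*sin(g)^2 + 5)*cos(g)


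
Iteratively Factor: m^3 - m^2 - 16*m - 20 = (m - 5)*(m^2 + 4*m + 4) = (m - 5)*(m + 2)*(m + 2)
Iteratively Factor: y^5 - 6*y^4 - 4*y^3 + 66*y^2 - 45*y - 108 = (y - 3)*(y^4 - 3*y^3 - 13*y^2 + 27*y + 36) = (y - 4)*(y - 3)*(y^3 + y^2 - 9*y - 9) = (y - 4)*(y - 3)*(y + 3)*(y^2 - 2*y - 3) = (y - 4)*(y - 3)^2*(y + 3)*(y + 1)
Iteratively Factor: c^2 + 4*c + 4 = (c + 2)*(c + 2)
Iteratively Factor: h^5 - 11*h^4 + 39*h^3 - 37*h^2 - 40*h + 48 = (h - 4)*(h^4 - 7*h^3 + 11*h^2 + 7*h - 12) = (h - 4)*(h - 1)*(h^3 - 6*h^2 + 5*h + 12) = (h - 4)^2*(h - 1)*(h^2 - 2*h - 3) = (h - 4)^2*(h - 3)*(h - 1)*(h + 1)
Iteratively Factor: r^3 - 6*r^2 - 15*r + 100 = (r - 5)*(r^2 - r - 20) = (r - 5)*(r + 4)*(r - 5)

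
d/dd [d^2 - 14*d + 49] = 2*d - 14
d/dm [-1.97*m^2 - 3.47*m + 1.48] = -3.94*m - 3.47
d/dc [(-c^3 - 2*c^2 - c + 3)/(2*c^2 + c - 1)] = (-2*c^4 - 2*c^3 + 3*c^2 - 8*c - 2)/(4*c^4 + 4*c^3 - 3*c^2 - 2*c + 1)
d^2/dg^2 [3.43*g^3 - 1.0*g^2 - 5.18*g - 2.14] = 20.58*g - 2.0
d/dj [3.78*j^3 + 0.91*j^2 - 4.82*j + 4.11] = 11.34*j^2 + 1.82*j - 4.82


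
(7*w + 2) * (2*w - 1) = 14*w^2 - 3*w - 2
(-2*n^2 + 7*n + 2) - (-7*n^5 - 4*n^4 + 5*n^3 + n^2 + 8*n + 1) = 7*n^5 + 4*n^4 - 5*n^3 - 3*n^2 - n + 1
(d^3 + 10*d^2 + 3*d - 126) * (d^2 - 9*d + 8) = d^5 + d^4 - 79*d^3 - 73*d^2 + 1158*d - 1008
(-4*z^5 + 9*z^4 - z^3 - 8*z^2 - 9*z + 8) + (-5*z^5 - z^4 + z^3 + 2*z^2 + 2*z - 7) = -9*z^5 + 8*z^4 - 6*z^2 - 7*z + 1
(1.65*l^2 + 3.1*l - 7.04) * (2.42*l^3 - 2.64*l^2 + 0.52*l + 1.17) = 3.993*l^5 + 3.146*l^4 - 24.3628*l^3 + 22.1281*l^2 - 0.0338000000000003*l - 8.2368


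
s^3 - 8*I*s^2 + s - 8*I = (s - 8*I)*(s - I)*(s + I)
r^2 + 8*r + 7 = (r + 1)*(r + 7)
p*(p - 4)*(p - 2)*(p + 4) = p^4 - 2*p^3 - 16*p^2 + 32*p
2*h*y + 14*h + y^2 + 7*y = (2*h + y)*(y + 7)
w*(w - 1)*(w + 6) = w^3 + 5*w^2 - 6*w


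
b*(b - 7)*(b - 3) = b^3 - 10*b^2 + 21*b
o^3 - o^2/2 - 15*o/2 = o*(o - 3)*(o + 5/2)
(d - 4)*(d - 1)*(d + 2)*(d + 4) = d^4 + d^3 - 18*d^2 - 16*d + 32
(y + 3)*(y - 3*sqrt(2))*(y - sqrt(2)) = y^3 - 4*sqrt(2)*y^2 + 3*y^2 - 12*sqrt(2)*y + 6*y + 18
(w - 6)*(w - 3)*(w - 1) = w^3 - 10*w^2 + 27*w - 18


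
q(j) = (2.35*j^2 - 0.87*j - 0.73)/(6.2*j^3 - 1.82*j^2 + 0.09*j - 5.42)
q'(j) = (4.7*j - 0.87)/(6.2*j^3 - 1.82*j^2 + 0.09*j - 5.42) + (-18.6*j^2 + 3.64*j - 0.09)*(2.35*j^2 - 0.87*j - 0.73)/(6.2*j^3 - 1.82*j^2 + 0.09*j - 5.42)^2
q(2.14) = 0.17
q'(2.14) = -0.09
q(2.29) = 0.16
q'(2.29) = -0.07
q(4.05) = 0.09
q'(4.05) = -0.02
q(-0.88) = -0.17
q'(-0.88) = 0.18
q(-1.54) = -0.19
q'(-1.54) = -0.04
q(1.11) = 1.31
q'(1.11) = -22.33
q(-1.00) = -0.18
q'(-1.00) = 0.11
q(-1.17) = -0.20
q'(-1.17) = 0.03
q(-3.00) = -0.12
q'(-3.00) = -0.04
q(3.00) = 0.12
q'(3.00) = -0.04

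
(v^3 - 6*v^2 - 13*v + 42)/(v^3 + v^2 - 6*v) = (v - 7)/v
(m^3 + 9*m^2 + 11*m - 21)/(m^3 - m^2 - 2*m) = (-m^3 - 9*m^2 - 11*m + 21)/(m*(-m^2 + m + 2))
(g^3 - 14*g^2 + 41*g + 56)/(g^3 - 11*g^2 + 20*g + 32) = (g - 7)/(g - 4)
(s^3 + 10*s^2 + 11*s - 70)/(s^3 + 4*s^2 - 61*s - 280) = (s - 2)/(s - 8)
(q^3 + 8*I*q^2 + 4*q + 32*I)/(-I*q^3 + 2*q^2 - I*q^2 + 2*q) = (I*q^2 - 6*q + 16*I)/(q*(q + 1))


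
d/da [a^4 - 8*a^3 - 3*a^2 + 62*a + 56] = 4*a^3 - 24*a^2 - 6*a + 62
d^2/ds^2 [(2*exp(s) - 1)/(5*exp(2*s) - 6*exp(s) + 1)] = (50*exp(4*s) - 40*exp(3*s) + 30*exp(2*s) - 4*exp(s) - 4)*exp(s)/(125*exp(6*s) - 450*exp(5*s) + 615*exp(4*s) - 396*exp(3*s) + 123*exp(2*s) - 18*exp(s) + 1)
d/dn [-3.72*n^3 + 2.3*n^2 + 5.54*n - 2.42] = -11.16*n^2 + 4.6*n + 5.54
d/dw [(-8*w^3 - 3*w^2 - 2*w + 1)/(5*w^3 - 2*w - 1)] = (15*w^4 + 52*w^3 + 15*w^2 + 6*w + 4)/(25*w^6 - 20*w^4 - 10*w^3 + 4*w^2 + 4*w + 1)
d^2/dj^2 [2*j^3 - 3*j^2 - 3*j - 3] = 12*j - 6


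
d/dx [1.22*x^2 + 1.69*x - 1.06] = 2.44*x + 1.69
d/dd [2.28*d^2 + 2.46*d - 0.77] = 4.56*d + 2.46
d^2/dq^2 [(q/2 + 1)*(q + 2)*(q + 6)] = 3*q + 10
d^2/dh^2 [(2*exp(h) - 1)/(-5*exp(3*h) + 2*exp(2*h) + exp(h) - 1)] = (-200*exp(6*h) + 285*exp(5*h) - 158*exp(4*h) + 140*exp(3*h) - 63*exp(2*h) + 7*exp(h) - 1)*exp(h)/(125*exp(9*h) - 150*exp(8*h) - 15*exp(7*h) + 127*exp(6*h) - 57*exp(5*h) - 24*exp(4*h) + 26*exp(3*h) - 3*exp(2*h) - 3*exp(h) + 1)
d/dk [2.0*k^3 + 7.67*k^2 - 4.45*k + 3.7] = 6.0*k^2 + 15.34*k - 4.45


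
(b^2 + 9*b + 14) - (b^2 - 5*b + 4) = 14*b + 10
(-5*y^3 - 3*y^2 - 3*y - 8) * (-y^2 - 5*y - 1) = 5*y^5 + 28*y^4 + 23*y^3 + 26*y^2 + 43*y + 8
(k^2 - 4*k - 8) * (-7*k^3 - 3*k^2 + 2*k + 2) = -7*k^5 + 25*k^4 + 70*k^3 + 18*k^2 - 24*k - 16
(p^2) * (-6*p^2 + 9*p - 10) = -6*p^4 + 9*p^3 - 10*p^2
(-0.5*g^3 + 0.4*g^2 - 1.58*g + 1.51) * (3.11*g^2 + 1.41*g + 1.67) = -1.555*g^5 + 0.539*g^4 - 5.1848*g^3 + 3.1363*g^2 - 0.5095*g + 2.5217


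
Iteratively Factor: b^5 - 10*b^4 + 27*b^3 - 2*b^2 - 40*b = (b + 1)*(b^4 - 11*b^3 + 38*b^2 - 40*b) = (b - 2)*(b + 1)*(b^3 - 9*b^2 + 20*b) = b*(b - 2)*(b + 1)*(b^2 - 9*b + 20) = b*(b - 5)*(b - 2)*(b + 1)*(b - 4)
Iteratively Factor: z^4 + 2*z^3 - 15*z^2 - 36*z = (z - 4)*(z^3 + 6*z^2 + 9*z) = (z - 4)*(z + 3)*(z^2 + 3*z) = z*(z - 4)*(z + 3)*(z + 3)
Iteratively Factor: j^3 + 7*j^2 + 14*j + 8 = (j + 4)*(j^2 + 3*j + 2) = (j + 1)*(j + 4)*(j + 2)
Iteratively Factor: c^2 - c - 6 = (c - 3)*(c + 2)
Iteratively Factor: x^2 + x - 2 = (x + 2)*(x - 1)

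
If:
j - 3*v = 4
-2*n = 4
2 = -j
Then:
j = -2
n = -2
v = -2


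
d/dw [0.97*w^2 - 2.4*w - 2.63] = 1.94*w - 2.4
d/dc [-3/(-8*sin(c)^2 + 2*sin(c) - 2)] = 3*(1 - 8*sin(c))*cos(c)/(2*(4*sin(c)^2 - sin(c) + 1)^2)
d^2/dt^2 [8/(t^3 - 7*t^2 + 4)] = 16*(t^2*(3*t - 14)^2 + (7 - 3*t)*(t^3 - 7*t^2 + 4))/(t^3 - 7*t^2 + 4)^3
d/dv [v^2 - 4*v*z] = 2*v - 4*z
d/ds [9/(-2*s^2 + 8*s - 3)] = 36*(s - 2)/(2*s^2 - 8*s + 3)^2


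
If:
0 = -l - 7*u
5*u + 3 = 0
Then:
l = 21/5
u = -3/5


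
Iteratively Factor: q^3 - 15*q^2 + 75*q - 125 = (q - 5)*(q^2 - 10*q + 25) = (q - 5)^2*(q - 5)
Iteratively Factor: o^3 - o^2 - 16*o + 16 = (o - 1)*(o^2 - 16) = (o - 1)*(o + 4)*(o - 4)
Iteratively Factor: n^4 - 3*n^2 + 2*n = (n + 2)*(n^3 - 2*n^2 + n) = (n - 1)*(n + 2)*(n^2 - n) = n*(n - 1)*(n + 2)*(n - 1)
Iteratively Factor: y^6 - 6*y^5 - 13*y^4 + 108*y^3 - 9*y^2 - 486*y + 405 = (y - 3)*(y^5 - 3*y^4 - 22*y^3 + 42*y^2 + 117*y - 135) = (y - 3)*(y + 3)*(y^4 - 6*y^3 - 4*y^2 + 54*y - 45) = (y - 5)*(y - 3)*(y + 3)*(y^3 - y^2 - 9*y + 9) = (y - 5)*(y - 3)*(y + 3)^2*(y^2 - 4*y + 3) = (y - 5)*(y - 3)^2*(y + 3)^2*(y - 1)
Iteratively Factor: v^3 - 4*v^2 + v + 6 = (v - 3)*(v^2 - v - 2) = (v - 3)*(v - 2)*(v + 1)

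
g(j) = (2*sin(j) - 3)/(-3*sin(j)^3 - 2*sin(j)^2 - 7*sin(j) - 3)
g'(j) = (2*sin(j) - 3)*(9*sin(j)^2*cos(j) + 4*sin(j)*cos(j) + 7*cos(j))/(-3*sin(j)^3 - 2*sin(j)^2 - 7*sin(j) - 3)^2 + 2*cos(j)/(-3*sin(j)^3 - 2*sin(j)^2 - 7*sin(j) - 3)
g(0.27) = 0.49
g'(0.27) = -1.19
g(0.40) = 0.36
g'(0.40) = -0.82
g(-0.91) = -1.66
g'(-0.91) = -3.05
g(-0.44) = 25.77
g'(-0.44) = -1093.33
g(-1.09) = -1.28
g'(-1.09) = -1.43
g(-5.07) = 0.08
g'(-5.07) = -0.09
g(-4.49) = 0.07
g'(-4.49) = 0.05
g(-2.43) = -2.77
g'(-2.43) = 10.14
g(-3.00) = 1.61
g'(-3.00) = 6.12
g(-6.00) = 0.47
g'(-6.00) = -1.14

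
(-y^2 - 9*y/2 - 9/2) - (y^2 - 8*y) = -2*y^2 + 7*y/2 - 9/2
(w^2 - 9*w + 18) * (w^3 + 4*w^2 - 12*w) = w^5 - 5*w^4 - 30*w^3 + 180*w^2 - 216*w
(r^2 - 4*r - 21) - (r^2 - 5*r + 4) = r - 25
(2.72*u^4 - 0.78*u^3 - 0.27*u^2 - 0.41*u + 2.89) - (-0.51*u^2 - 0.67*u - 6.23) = 2.72*u^4 - 0.78*u^3 + 0.24*u^2 + 0.26*u + 9.12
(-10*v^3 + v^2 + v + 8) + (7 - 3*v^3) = -13*v^3 + v^2 + v + 15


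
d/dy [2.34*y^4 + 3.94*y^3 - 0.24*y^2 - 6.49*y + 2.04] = 9.36*y^3 + 11.82*y^2 - 0.48*y - 6.49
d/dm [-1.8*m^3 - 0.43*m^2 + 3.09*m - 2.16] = -5.4*m^2 - 0.86*m + 3.09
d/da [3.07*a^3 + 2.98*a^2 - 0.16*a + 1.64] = 9.21*a^2 + 5.96*a - 0.16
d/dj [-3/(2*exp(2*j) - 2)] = 3/(4*sinh(j)^2)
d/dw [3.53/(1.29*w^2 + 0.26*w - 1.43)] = (-9.1074*w - 0.9178)/(1.29*w^2 + 0.26*w - 1.43)^2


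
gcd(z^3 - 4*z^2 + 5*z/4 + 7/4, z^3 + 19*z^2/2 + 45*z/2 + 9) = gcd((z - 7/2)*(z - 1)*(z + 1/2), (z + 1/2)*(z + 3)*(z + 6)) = z + 1/2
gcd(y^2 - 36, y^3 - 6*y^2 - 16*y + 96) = y - 6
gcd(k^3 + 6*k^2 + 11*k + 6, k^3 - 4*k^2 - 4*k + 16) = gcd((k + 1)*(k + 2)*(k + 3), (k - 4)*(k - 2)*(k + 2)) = k + 2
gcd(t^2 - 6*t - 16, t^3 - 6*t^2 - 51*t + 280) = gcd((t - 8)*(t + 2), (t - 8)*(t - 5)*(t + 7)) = t - 8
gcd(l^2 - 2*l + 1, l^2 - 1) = l - 1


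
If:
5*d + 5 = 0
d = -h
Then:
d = -1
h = 1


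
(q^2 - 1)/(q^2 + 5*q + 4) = (q - 1)/(q + 4)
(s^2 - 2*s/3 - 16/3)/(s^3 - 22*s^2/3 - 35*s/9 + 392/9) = 3*(s + 2)/(3*s^2 - 14*s - 49)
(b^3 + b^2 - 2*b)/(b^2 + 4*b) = (b^2 + b - 2)/(b + 4)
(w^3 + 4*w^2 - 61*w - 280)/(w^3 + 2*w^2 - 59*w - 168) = (w + 5)/(w + 3)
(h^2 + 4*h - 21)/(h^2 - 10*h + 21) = (h + 7)/(h - 7)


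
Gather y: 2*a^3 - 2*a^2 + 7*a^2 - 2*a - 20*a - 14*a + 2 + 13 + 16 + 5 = 2*a^3 + 5*a^2 - 36*a + 36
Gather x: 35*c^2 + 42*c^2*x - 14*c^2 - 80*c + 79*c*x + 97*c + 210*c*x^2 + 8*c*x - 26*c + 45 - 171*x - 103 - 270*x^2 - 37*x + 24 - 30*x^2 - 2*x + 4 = 21*c^2 - 9*c + x^2*(210*c - 300) + x*(42*c^2 + 87*c - 210) - 30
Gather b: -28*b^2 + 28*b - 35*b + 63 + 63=-28*b^2 - 7*b + 126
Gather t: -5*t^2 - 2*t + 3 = -5*t^2 - 2*t + 3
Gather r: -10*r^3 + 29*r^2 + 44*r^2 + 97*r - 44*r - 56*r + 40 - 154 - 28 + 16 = -10*r^3 + 73*r^2 - 3*r - 126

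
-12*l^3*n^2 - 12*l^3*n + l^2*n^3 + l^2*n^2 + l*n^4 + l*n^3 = n*(-3*l + n)*(4*l + n)*(l*n + l)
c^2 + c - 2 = (c - 1)*(c + 2)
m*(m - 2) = m^2 - 2*m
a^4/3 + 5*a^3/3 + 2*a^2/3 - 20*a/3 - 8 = (a/3 + 1)*(a - 2)*(a + 2)^2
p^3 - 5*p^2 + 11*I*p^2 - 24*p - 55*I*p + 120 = (p - 5)*(p + 3*I)*(p + 8*I)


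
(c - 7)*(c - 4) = c^2 - 11*c + 28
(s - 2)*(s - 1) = s^2 - 3*s + 2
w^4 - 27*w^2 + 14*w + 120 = (w - 4)*(w - 3)*(w + 2)*(w + 5)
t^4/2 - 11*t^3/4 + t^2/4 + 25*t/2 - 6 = (t/2 + 1)*(t - 4)*(t - 3)*(t - 1/2)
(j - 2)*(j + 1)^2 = j^3 - 3*j - 2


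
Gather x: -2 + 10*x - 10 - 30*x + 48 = 36 - 20*x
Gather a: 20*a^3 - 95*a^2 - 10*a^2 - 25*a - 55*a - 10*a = 20*a^3 - 105*a^2 - 90*a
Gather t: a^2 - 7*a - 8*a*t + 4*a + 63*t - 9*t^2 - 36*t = a^2 - 3*a - 9*t^2 + t*(27 - 8*a)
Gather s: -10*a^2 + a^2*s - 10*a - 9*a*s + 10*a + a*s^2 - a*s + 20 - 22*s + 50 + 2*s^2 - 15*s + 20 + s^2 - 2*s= -10*a^2 + s^2*(a + 3) + s*(a^2 - 10*a - 39) + 90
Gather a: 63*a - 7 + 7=63*a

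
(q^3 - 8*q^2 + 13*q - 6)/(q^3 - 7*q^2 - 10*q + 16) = (q^2 - 7*q + 6)/(q^2 - 6*q - 16)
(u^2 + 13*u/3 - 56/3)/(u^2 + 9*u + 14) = (u - 8/3)/(u + 2)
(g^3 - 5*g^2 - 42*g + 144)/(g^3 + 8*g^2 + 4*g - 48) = (g^2 - 11*g + 24)/(g^2 + 2*g - 8)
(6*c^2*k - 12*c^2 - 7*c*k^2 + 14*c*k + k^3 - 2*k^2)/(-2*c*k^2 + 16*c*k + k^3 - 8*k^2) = (-6*c^2*k + 12*c^2 + 7*c*k^2 - 14*c*k - k^3 + 2*k^2)/(k*(2*c*k - 16*c - k^2 + 8*k))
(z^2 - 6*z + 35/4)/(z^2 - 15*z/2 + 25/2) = (z - 7/2)/(z - 5)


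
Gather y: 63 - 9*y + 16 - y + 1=80 - 10*y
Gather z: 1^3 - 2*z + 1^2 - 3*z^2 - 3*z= -3*z^2 - 5*z + 2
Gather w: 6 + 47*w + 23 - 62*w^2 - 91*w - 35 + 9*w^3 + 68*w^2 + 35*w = 9*w^3 + 6*w^2 - 9*w - 6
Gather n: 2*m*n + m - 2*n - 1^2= m + n*(2*m - 2) - 1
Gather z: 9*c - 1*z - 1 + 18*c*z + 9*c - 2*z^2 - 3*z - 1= 18*c - 2*z^2 + z*(18*c - 4) - 2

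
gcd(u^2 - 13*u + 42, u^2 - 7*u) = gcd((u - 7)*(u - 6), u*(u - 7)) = u - 7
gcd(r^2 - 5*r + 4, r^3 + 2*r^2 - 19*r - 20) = r - 4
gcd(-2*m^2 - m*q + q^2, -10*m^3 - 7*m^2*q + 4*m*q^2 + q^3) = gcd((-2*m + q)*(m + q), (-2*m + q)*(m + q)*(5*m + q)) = -2*m^2 - m*q + q^2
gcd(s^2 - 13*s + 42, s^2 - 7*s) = s - 7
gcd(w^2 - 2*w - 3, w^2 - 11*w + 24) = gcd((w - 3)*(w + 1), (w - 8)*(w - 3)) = w - 3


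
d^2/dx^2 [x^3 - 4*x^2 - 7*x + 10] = 6*x - 8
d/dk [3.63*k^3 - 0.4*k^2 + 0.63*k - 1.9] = 10.89*k^2 - 0.8*k + 0.63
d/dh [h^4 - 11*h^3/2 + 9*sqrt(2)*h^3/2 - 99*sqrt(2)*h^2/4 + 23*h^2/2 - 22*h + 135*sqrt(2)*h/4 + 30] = 4*h^3 - 33*h^2/2 + 27*sqrt(2)*h^2/2 - 99*sqrt(2)*h/2 + 23*h - 22 + 135*sqrt(2)/4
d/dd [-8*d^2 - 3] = -16*d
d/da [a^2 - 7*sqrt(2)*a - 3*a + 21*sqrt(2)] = 2*a - 7*sqrt(2) - 3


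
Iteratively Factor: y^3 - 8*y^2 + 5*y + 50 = (y - 5)*(y^2 - 3*y - 10) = (y - 5)*(y + 2)*(y - 5)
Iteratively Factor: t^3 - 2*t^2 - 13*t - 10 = (t - 5)*(t^2 + 3*t + 2) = (t - 5)*(t + 1)*(t + 2)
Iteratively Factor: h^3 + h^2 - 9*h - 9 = (h + 1)*(h^2 - 9) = (h + 1)*(h + 3)*(h - 3)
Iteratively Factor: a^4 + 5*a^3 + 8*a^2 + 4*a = (a + 1)*(a^3 + 4*a^2 + 4*a) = a*(a + 1)*(a^2 + 4*a + 4) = a*(a + 1)*(a + 2)*(a + 2)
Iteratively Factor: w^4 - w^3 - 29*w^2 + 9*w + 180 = (w - 3)*(w^3 + 2*w^2 - 23*w - 60) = (w - 3)*(w + 4)*(w^2 - 2*w - 15) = (w - 5)*(w - 3)*(w + 4)*(w + 3)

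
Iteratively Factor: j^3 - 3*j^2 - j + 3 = (j + 1)*(j^2 - 4*j + 3) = (j - 1)*(j + 1)*(j - 3)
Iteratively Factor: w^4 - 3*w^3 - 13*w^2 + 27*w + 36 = (w - 4)*(w^3 + w^2 - 9*w - 9) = (w - 4)*(w + 3)*(w^2 - 2*w - 3) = (w - 4)*(w + 1)*(w + 3)*(w - 3)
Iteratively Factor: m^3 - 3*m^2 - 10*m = (m - 5)*(m^2 + 2*m) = (m - 5)*(m + 2)*(m)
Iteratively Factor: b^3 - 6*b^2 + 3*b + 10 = (b - 2)*(b^2 - 4*b - 5) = (b - 5)*(b - 2)*(b + 1)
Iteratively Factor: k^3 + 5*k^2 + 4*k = (k + 4)*(k^2 + k) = (k + 1)*(k + 4)*(k)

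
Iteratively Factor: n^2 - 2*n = (n - 2)*(n)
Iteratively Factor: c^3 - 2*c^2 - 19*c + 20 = (c + 4)*(c^2 - 6*c + 5) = (c - 1)*(c + 4)*(c - 5)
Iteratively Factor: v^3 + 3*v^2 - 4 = (v + 2)*(v^2 + v - 2) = (v - 1)*(v + 2)*(v + 2)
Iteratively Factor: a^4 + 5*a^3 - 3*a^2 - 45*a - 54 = (a + 3)*(a^3 + 2*a^2 - 9*a - 18) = (a - 3)*(a + 3)*(a^2 + 5*a + 6) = (a - 3)*(a + 3)^2*(a + 2)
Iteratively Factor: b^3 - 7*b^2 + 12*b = (b - 4)*(b^2 - 3*b) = b*(b - 4)*(b - 3)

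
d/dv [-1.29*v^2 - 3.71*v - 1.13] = -2.58*v - 3.71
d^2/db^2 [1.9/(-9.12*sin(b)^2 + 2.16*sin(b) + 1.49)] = (-632.12544*sin(b)^4 + 112.28544*sin(b)^3 + 836.04864*sin(b)^2 - 218.45592*sin(b) + 69.36672)/(-9.12*sin(b)^2 + 2.16*sin(b) + 1.49)^3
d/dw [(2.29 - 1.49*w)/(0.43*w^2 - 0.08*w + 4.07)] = (0.6407*w^2 - 1.9694*w - 5.8811)/(0.1849*w^4 - 0.0688*w^3 + 3.5066*w^2 - 0.6512*w + 16.5649)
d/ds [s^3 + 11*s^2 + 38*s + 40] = 3*s^2 + 22*s + 38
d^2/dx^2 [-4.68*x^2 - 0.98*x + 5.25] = -9.36000000000000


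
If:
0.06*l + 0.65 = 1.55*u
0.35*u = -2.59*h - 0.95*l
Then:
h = 3.97361647361647 - 9.61068211068211*u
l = 25.8333333333333*u - 10.8333333333333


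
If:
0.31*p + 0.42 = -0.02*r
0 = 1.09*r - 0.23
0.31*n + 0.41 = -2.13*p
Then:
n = 8.08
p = -1.37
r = 0.21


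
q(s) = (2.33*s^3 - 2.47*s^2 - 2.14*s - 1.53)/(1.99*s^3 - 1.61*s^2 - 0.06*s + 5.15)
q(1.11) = -0.65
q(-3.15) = 1.26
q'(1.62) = 1.07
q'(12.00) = 0.00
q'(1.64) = 1.07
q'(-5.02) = 0.01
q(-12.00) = 1.19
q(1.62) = -0.17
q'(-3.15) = 0.07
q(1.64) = -0.15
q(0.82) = -0.72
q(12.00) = 1.13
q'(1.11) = 0.58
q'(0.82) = -0.11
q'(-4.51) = 0.02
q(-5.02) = 1.21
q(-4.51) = 1.22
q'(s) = (-5.97*s^2 + 3.22*s + 0.06)*(2.33*s^3 - 2.47*s^2 - 2.14*s - 1.53)/(1.99*s^3 - 1.61*s^2 - 0.06*s + 5.15)^2 + (6.99*s^2 - 4.94*s - 2.14)/(1.99*s^3 - 1.61*s^2 - 0.06*s + 5.15) = (1.164*s^4 + 8.2376*s^3 + 41.8354*s^2 - 30.3676*s - 11.1128)/(3.9601*s^6 - 6.4078*s^5 + 2.3533*s^4 + 20.6902*s^3 - 16.5794*s^2 - 0.618*s + 26.5225)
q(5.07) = 1.02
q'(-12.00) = 0.00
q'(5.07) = 0.06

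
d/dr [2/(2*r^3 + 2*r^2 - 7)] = 4*r*(-3*r - 2)/(2*r^3 + 2*r^2 - 7)^2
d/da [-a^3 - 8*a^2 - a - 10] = -3*a^2 - 16*a - 1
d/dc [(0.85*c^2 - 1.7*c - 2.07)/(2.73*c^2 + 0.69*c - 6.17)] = (5.2275*c^2 + 0.8132*c + 11.9173)/(7.4529*c^4 + 3.7674*c^3 - 33.2121*c^2 - 8.5146*c + 38.0689)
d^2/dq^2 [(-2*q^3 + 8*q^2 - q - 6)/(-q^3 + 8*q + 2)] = 2*(-8*q^6 + 51*q^5 - 132*q^4 + 24*q^3 - 36*q^2 + 60*q + 336)/(q^9 - 24*q^7 - 6*q^6 + 192*q^5 + 96*q^4 - 500*q^3 - 384*q^2 - 96*q - 8)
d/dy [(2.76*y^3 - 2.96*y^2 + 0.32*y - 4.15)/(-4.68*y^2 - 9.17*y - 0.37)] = (-12.9168*y^4 - 50.6184*y^3 + 25.5772*y^2 - 36.6536*y - 38.1739)/(21.9024*y^4 + 85.8312*y^3 + 87.5521*y^2 + 6.7858*y + 0.1369)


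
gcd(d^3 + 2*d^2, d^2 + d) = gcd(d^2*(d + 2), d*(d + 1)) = d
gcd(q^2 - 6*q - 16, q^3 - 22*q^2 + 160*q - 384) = q - 8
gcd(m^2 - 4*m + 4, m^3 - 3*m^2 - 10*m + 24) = m - 2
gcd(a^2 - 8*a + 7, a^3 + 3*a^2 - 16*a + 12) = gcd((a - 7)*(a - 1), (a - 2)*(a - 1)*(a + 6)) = a - 1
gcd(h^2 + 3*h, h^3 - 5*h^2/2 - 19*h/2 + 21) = h + 3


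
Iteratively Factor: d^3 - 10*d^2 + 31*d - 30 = (d - 5)*(d^2 - 5*d + 6) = (d - 5)*(d - 2)*(d - 3)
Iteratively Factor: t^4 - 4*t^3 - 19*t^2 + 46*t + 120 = (t - 5)*(t^3 + t^2 - 14*t - 24) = (t - 5)*(t - 4)*(t^2 + 5*t + 6) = (t - 5)*(t - 4)*(t + 3)*(t + 2)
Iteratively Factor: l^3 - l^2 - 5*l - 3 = (l + 1)*(l^2 - 2*l - 3) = (l - 3)*(l + 1)*(l + 1)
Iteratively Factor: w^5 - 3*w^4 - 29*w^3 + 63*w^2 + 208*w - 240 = (w + 4)*(w^4 - 7*w^3 - w^2 + 67*w - 60) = (w - 4)*(w + 4)*(w^3 - 3*w^2 - 13*w + 15) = (w - 4)*(w - 1)*(w + 4)*(w^2 - 2*w - 15) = (w - 4)*(w - 1)*(w + 3)*(w + 4)*(w - 5)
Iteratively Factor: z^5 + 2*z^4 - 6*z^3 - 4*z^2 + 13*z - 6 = (z - 1)*(z^4 + 3*z^3 - 3*z^2 - 7*z + 6) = (z - 1)^2*(z^3 + 4*z^2 + z - 6) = (z - 1)^2*(z + 3)*(z^2 + z - 2) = (z - 1)^3*(z + 3)*(z + 2)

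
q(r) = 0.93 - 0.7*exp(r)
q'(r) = -0.7*exp(r)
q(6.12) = -317.48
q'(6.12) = -318.41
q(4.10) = -41.31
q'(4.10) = -42.24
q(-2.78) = 0.89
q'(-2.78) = -0.04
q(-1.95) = 0.83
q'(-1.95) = -0.10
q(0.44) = -0.16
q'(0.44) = -1.09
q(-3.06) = 0.90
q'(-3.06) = -0.03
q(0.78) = -0.60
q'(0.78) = -1.53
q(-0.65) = 0.56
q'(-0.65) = -0.37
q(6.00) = -281.47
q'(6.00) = -282.40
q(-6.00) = 0.93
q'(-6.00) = 0.00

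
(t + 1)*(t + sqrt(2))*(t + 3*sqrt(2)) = t^3 + t^2 + 4*sqrt(2)*t^2 + 4*sqrt(2)*t + 6*t + 6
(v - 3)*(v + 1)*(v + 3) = v^3 + v^2 - 9*v - 9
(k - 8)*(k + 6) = k^2 - 2*k - 48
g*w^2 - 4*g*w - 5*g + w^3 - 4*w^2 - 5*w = (g + w)*(w - 5)*(w + 1)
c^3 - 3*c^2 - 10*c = c*(c - 5)*(c + 2)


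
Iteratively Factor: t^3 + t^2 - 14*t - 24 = (t - 4)*(t^2 + 5*t + 6) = (t - 4)*(t + 3)*(t + 2)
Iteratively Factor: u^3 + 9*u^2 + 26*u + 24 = (u + 3)*(u^2 + 6*u + 8) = (u + 2)*(u + 3)*(u + 4)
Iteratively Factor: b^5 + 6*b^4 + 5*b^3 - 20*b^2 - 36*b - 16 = (b + 2)*(b^4 + 4*b^3 - 3*b^2 - 14*b - 8) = (b + 1)*(b + 2)*(b^3 + 3*b^2 - 6*b - 8) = (b - 2)*(b + 1)*(b + 2)*(b^2 + 5*b + 4) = (b - 2)*(b + 1)*(b + 2)*(b + 4)*(b + 1)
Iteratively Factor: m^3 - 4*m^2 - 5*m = (m - 5)*(m^2 + m) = (m - 5)*(m + 1)*(m)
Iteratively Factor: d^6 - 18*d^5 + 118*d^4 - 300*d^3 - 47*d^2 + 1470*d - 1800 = (d - 5)*(d^5 - 13*d^4 + 53*d^3 - 35*d^2 - 222*d + 360) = (d - 5)*(d - 3)*(d^4 - 10*d^3 + 23*d^2 + 34*d - 120) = (d - 5)*(d - 4)*(d - 3)*(d^3 - 6*d^2 - d + 30) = (d - 5)*(d - 4)*(d - 3)^2*(d^2 - 3*d - 10) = (d - 5)*(d - 4)*(d - 3)^2*(d + 2)*(d - 5)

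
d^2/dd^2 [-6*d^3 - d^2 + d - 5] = -36*d - 2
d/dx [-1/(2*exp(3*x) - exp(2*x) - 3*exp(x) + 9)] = (6*exp(2*x) - 2*exp(x) - 3)*exp(x)/(2*exp(3*x) - exp(2*x) - 3*exp(x) + 9)^2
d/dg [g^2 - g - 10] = 2*g - 1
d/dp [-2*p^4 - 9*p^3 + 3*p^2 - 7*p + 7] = -8*p^3 - 27*p^2 + 6*p - 7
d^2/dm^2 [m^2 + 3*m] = 2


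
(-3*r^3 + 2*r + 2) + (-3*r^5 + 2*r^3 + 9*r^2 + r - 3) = -3*r^5 - r^3 + 9*r^2 + 3*r - 1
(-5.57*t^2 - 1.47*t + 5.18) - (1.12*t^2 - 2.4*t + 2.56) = -6.69*t^2 + 0.93*t + 2.62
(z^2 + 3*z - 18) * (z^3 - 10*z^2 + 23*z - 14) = z^5 - 7*z^4 - 25*z^3 + 235*z^2 - 456*z + 252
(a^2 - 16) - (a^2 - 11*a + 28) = 11*a - 44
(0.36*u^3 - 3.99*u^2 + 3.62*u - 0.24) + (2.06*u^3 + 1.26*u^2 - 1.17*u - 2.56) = 2.42*u^3 - 2.73*u^2 + 2.45*u - 2.8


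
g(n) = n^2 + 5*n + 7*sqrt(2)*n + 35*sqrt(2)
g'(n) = 2*n + 5 + 7*sqrt(2)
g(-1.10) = 34.32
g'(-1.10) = 12.70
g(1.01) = 65.57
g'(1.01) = 16.92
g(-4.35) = 3.61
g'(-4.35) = 6.20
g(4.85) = 145.28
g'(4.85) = 24.60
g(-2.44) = 19.10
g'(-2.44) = 10.02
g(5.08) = 150.99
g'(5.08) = 25.06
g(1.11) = 67.27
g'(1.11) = 17.12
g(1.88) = 81.04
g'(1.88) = 18.66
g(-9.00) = -3.60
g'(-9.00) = -3.10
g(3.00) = 103.20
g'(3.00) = 20.90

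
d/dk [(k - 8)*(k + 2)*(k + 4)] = 3*k^2 - 4*k - 40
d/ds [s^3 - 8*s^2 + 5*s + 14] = 3*s^2 - 16*s + 5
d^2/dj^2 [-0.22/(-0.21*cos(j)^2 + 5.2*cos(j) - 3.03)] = (-0.038808*(1 - cos(j)^2)^2 + 0.72072*cos(j)^3 - 5.40826*cos(j)^2 - 4.90776*cos(j) + 11.656436)/(0.21*cos(j)^2 - 5.2*cos(j) + 3.03)^3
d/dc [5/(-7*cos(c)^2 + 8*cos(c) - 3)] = 10*(4 - 7*cos(c))*sin(c)/(7*cos(c)^2 - 8*cos(c) + 3)^2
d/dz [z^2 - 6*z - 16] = 2*z - 6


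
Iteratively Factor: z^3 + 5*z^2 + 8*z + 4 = (z + 2)*(z^2 + 3*z + 2) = (z + 2)^2*(z + 1)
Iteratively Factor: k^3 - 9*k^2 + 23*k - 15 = (k - 1)*(k^2 - 8*k + 15) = (k - 3)*(k - 1)*(k - 5)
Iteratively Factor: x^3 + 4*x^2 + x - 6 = (x - 1)*(x^2 + 5*x + 6) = (x - 1)*(x + 2)*(x + 3)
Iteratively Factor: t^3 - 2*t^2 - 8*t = (t - 4)*(t^2 + 2*t) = (t - 4)*(t + 2)*(t)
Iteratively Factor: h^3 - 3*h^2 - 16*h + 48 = (h + 4)*(h^2 - 7*h + 12) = (h - 4)*(h + 4)*(h - 3)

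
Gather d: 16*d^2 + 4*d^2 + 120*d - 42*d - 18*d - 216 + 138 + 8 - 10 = 20*d^2 + 60*d - 80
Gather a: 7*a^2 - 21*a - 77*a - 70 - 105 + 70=7*a^2 - 98*a - 105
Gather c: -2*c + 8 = 8 - 2*c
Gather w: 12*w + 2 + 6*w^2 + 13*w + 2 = 6*w^2 + 25*w + 4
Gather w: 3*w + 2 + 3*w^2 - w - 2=3*w^2 + 2*w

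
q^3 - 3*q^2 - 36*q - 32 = (q - 8)*(q + 1)*(q + 4)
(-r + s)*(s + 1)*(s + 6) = -r*s^2 - 7*r*s - 6*r + s^3 + 7*s^2 + 6*s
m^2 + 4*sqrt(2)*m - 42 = (m - 3*sqrt(2))*(m + 7*sqrt(2))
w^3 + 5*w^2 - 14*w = w*(w - 2)*(w + 7)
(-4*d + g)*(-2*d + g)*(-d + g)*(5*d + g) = -40*d^4 + 62*d^3*g - 21*d^2*g^2 - 2*d*g^3 + g^4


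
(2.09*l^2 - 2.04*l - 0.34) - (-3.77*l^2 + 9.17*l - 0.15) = 5.86*l^2 - 11.21*l - 0.19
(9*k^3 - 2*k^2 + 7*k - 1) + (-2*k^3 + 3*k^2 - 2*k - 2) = 7*k^3 + k^2 + 5*k - 3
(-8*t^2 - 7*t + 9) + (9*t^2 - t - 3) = t^2 - 8*t + 6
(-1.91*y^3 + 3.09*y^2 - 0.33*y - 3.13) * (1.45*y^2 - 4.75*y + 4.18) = -2.7695*y^5 + 13.553*y^4 - 23.1398*y^3 + 9.9452*y^2 + 13.4881*y - 13.0834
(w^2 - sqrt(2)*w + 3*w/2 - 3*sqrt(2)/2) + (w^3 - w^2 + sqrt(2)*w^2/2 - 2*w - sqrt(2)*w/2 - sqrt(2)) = w^3 + sqrt(2)*w^2/2 - 3*sqrt(2)*w/2 - w/2 - 5*sqrt(2)/2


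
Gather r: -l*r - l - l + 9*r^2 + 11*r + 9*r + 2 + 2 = -2*l + 9*r^2 + r*(20 - l) + 4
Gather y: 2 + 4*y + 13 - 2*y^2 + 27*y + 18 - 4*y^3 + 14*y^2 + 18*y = -4*y^3 + 12*y^2 + 49*y + 33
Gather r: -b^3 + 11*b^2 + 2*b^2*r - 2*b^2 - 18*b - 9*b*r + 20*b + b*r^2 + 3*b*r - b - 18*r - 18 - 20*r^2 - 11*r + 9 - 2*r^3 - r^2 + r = -b^3 + 9*b^2 + b - 2*r^3 + r^2*(b - 21) + r*(2*b^2 - 6*b - 28) - 9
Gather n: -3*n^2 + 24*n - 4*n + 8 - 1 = -3*n^2 + 20*n + 7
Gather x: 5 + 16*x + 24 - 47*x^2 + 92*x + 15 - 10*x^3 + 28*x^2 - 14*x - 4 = -10*x^3 - 19*x^2 + 94*x + 40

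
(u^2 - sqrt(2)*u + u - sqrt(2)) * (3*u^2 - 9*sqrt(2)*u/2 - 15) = 3*u^4 - 15*sqrt(2)*u^3/2 + 3*u^3 - 15*sqrt(2)*u^2/2 - 6*u^2 - 6*u + 15*sqrt(2)*u + 15*sqrt(2)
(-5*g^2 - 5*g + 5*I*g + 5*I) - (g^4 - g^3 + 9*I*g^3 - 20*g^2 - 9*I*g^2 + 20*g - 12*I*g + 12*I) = -g^4 + g^3 - 9*I*g^3 + 15*g^2 + 9*I*g^2 - 25*g + 17*I*g - 7*I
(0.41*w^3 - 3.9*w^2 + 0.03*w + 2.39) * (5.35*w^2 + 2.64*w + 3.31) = 2.1935*w^5 - 19.7826*w^4 - 8.7784*w^3 - 0.0433000000000005*w^2 + 6.4089*w + 7.9109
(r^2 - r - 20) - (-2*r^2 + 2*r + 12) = 3*r^2 - 3*r - 32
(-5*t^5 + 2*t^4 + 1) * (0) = 0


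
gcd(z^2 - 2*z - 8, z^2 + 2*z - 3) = 1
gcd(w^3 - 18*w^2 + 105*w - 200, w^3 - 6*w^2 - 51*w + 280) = w^2 - 13*w + 40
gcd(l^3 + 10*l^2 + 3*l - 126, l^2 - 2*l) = 1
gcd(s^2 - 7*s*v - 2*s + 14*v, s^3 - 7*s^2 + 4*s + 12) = s - 2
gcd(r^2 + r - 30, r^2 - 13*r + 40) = r - 5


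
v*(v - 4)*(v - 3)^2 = v^4 - 10*v^3 + 33*v^2 - 36*v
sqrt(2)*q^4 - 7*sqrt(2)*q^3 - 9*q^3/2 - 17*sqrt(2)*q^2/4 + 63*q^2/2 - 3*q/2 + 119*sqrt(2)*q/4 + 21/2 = (q - 7)*(q - 3*sqrt(2))*(q + sqrt(2)/2)*(sqrt(2)*q + 1/2)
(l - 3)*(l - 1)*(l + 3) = l^3 - l^2 - 9*l + 9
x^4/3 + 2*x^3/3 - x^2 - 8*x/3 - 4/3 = (x/3 + 1/3)*(x - 2)*(x + 1)*(x + 2)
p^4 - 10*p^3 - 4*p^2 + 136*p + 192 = (p - 8)*(p - 6)*(p + 2)^2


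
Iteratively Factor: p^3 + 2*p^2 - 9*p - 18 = (p - 3)*(p^2 + 5*p + 6) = (p - 3)*(p + 3)*(p + 2)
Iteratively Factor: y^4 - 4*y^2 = (y)*(y^3 - 4*y) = y*(y - 2)*(y^2 + 2*y) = y^2*(y - 2)*(y + 2)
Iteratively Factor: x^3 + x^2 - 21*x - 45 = (x - 5)*(x^2 + 6*x + 9) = (x - 5)*(x + 3)*(x + 3)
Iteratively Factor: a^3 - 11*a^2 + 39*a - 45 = (a - 3)*(a^2 - 8*a + 15) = (a - 3)^2*(a - 5)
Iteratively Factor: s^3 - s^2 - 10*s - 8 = (s + 1)*(s^2 - 2*s - 8) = (s + 1)*(s + 2)*(s - 4)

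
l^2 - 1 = (l - 1)*(l + 1)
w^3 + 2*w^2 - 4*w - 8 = (w - 2)*(w + 2)^2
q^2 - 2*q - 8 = (q - 4)*(q + 2)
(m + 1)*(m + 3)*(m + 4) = m^3 + 8*m^2 + 19*m + 12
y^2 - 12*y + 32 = (y - 8)*(y - 4)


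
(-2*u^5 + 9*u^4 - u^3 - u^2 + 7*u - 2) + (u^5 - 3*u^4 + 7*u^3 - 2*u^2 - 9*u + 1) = -u^5 + 6*u^4 + 6*u^3 - 3*u^2 - 2*u - 1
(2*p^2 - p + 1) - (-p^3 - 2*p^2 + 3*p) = p^3 + 4*p^2 - 4*p + 1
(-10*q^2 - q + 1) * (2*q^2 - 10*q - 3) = -20*q^4 + 98*q^3 + 42*q^2 - 7*q - 3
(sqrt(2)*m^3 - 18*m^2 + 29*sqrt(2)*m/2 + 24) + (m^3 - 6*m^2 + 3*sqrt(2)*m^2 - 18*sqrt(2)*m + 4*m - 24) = m^3 + sqrt(2)*m^3 - 24*m^2 + 3*sqrt(2)*m^2 - 7*sqrt(2)*m/2 + 4*m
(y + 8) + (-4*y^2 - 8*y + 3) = -4*y^2 - 7*y + 11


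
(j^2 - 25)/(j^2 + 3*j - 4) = (j^2 - 25)/(j^2 + 3*j - 4)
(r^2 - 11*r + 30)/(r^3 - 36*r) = (r - 5)/(r*(r + 6))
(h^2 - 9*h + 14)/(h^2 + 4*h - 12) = (h - 7)/(h + 6)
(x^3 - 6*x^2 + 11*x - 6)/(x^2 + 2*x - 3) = (x^2 - 5*x + 6)/(x + 3)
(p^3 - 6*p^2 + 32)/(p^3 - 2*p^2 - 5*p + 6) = (p^2 - 8*p + 16)/(p^2 - 4*p + 3)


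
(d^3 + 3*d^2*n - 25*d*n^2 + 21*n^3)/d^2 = d + 3*n - 25*n^2/d + 21*n^3/d^2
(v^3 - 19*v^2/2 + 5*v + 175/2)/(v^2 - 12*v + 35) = v + 5/2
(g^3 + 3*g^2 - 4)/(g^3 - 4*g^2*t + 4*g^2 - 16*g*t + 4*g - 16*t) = (1 - g)/(-g + 4*t)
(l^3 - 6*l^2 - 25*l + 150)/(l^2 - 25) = l - 6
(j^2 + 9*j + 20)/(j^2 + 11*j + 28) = (j + 5)/(j + 7)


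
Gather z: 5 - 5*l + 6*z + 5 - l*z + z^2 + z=-5*l + z^2 + z*(7 - l) + 10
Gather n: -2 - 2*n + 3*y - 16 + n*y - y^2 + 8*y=n*(y - 2) - y^2 + 11*y - 18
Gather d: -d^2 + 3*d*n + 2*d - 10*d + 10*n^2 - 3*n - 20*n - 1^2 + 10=-d^2 + d*(3*n - 8) + 10*n^2 - 23*n + 9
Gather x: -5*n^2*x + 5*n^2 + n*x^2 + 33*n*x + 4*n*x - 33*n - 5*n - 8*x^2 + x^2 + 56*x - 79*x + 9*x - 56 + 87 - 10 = 5*n^2 - 38*n + x^2*(n - 7) + x*(-5*n^2 + 37*n - 14) + 21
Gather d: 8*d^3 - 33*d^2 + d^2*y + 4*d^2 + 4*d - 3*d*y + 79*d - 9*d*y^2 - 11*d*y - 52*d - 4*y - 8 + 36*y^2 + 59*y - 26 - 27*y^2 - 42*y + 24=8*d^3 + d^2*(y - 29) + d*(-9*y^2 - 14*y + 31) + 9*y^2 + 13*y - 10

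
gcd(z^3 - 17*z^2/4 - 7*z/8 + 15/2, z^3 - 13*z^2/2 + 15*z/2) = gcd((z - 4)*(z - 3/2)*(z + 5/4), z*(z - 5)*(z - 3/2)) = z - 3/2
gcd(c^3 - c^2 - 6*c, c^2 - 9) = c - 3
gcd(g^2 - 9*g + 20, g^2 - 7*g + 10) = g - 5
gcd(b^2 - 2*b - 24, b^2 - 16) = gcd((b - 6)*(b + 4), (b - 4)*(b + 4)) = b + 4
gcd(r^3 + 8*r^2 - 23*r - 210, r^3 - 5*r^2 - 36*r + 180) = r^2 + r - 30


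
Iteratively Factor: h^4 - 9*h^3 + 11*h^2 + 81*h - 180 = (h - 3)*(h^3 - 6*h^2 - 7*h + 60) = (h - 3)*(h + 3)*(h^2 - 9*h + 20) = (h - 5)*(h - 3)*(h + 3)*(h - 4)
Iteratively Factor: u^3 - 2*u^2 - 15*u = (u)*(u^2 - 2*u - 15) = u*(u - 5)*(u + 3)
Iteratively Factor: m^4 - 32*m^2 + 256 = (m - 4)*(m^3 + 4*m^2 - 16*m - 64) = (m - 4)^2*(m^2 + 8*m + 16) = (m - 4)^2*(m + 4)*(m + 4)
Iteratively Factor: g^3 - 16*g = (g)*(g^2 - 16) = g*(g + 4)*(g - 4)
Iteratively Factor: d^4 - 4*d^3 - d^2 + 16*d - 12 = (d - 3)*(d^3 - d^2 - 4*d + 4) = (d - 3)*(d - 1)*(d^2 - 4) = (d - 3)*(d - 1)*(d + 2)*(d - 2)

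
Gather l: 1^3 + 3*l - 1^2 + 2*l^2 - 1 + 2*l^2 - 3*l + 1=4*l^2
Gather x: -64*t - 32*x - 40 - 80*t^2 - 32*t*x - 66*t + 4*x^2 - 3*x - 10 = -80*t^2 - 130*t + 4*x^2 + x*(-32*t - 35) - 50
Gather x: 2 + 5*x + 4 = 5*x + 6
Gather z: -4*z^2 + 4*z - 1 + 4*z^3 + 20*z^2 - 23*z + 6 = 4*z^3 + 16*z^2 - 19*z + 5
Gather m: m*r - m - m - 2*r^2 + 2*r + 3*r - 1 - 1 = m*(r - 2) - 2*r^2 + 5*r - 2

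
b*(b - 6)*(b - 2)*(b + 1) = b^4 - 7*b^3 + 4*b^2 + 12*b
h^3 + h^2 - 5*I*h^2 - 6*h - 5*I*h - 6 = (h + 1)*(h - 3*I)*(h - 2*I)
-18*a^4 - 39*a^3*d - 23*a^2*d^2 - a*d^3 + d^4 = (-6*a + d)*(a + d)^2*(3*a + d)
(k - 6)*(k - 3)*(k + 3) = k^3 - 6*k^2 - 9*k + 54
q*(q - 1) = q^2 - q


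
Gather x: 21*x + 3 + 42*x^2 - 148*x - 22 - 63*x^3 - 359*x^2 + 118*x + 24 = -63*x^3 - 317*x^2 - 9*x + 5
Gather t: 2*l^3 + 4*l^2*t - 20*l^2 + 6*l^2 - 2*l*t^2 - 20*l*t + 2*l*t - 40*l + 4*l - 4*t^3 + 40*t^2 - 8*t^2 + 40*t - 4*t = 2*l^3 - 14*l^2 - 36*l - 4*t^3 + t^2*(32 - 2*l) + t*(4*l^2 - 18*l + 36)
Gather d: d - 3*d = -2*d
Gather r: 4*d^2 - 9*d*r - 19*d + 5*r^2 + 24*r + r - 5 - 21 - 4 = 4*d^2 - 19*d + 5*r^2 + r*(25 - 9*d) - 30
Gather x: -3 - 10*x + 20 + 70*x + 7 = 60*x + 24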